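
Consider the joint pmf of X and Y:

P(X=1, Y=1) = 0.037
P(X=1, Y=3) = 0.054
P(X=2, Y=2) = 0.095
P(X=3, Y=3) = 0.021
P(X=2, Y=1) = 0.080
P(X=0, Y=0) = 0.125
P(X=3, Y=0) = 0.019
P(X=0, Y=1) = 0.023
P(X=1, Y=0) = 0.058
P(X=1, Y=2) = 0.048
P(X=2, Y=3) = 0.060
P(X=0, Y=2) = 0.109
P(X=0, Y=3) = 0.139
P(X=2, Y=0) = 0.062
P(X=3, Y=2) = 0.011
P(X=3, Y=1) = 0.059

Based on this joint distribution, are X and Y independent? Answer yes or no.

P(X=0) = 0.396 and P(Y=1) = 0.199, so their product is 0.07880, but P(X=0, Y=1) = 0.023. Since these differ, X and Y are not independent.

no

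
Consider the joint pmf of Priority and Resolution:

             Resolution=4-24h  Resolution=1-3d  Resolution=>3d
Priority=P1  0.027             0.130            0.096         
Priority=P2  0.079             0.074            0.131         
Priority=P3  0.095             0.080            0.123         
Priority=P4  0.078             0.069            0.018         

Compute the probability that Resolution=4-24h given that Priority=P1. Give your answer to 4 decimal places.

P(Priority=P1) = 0.027 + 0.130 + 0.096 = 0.253.
P(Resolution=4-24h | Priority=P1) = 0.027/0.253 = 0.1067.

0.1067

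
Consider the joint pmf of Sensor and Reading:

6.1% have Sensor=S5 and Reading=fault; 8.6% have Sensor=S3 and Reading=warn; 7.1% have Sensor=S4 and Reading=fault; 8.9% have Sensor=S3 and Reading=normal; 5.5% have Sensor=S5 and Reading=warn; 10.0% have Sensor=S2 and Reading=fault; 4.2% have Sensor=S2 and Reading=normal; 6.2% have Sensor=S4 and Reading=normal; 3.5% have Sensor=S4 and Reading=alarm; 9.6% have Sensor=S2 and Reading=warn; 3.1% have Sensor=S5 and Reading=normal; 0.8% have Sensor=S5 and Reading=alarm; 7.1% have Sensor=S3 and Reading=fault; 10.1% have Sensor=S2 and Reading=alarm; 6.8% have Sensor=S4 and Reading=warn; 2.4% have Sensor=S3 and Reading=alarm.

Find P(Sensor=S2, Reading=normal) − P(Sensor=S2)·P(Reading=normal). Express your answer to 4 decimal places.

-0.0339

P(Sensor=S2) = 0.042 + 0.096 + 0.101 + 0.100 = 0.339.
P(Reading=normal) = 0.042 + 0.089 + 0.062 + 0.031 = 0.224.
P(Sensor=S2, Reading=normal) − P(Sensor=S2)P(Reading=normal) = 0.042 − 0.339×0.224 = -0.0339.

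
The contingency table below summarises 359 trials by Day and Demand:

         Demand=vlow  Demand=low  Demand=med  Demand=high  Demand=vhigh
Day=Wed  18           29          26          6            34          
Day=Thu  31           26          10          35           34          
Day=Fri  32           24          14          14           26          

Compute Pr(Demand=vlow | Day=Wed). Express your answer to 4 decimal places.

0.1593

Total with Day=Wed: 18 + 29 + 26 + 6 + 34 = 113.
P(Demand=vlow | Day=Wed) = 18/113 = 0.1593.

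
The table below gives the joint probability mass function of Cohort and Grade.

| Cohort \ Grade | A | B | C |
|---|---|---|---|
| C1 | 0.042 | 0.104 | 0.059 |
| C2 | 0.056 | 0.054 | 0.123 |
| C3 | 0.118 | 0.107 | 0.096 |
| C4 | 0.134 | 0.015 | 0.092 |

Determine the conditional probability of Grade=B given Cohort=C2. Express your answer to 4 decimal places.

0.2318

P(Cohort=C2) = 0.056 + 0.054 + 0.123 = 0.233.
P(Grade=B | Cohort=C2) = 0.054/0.233 = 0.2318.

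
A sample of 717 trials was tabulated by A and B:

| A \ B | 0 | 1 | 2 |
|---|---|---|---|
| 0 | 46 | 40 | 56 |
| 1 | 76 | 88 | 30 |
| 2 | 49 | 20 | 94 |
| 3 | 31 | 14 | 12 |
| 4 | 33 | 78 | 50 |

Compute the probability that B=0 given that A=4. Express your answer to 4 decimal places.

0.2050

Total with A=4: 33 + 78 + 50 = 161.
P(B=0 | A=4) = 33/161 = 0.2050.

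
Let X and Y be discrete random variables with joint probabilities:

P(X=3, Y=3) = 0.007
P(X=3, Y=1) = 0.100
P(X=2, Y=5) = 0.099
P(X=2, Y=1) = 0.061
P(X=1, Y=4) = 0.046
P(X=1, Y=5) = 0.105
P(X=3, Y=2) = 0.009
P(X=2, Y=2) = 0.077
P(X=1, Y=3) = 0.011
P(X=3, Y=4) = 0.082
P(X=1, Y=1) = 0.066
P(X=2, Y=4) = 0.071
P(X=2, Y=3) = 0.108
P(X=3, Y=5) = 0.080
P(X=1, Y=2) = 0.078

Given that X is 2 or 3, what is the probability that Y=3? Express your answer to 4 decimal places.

P(X=2) = 0.061 + 0.077 + 0.108 + 0.071 + 0.099 = 0.416.
P(X=3) = 0.100 + 0.009 + 0.007 + 0.082 + 0.080 = 0.278.
P(X ∈ {2, 3}) = 0.416 + 0.278 = 0.694; P(Y=3, X ∈ {2, 3}) = 0.108 + 0.007 = 0.115.
P(Y=3 | X ∈ {2, 3}) = 0.115/0.694 = 0.1657.

0.1657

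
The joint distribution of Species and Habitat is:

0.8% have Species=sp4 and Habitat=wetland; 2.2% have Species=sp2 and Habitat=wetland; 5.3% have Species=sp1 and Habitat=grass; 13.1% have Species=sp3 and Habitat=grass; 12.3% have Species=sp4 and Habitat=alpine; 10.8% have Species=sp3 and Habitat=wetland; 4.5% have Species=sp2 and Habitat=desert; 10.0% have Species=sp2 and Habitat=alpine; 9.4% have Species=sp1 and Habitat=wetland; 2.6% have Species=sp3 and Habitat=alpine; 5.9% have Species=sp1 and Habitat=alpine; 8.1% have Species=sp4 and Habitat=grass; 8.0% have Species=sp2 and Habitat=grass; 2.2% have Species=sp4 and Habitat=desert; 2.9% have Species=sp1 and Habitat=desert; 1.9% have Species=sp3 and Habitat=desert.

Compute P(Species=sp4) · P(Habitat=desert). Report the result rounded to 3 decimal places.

0.027

P(Species=sp4) = 0.081 + 0.008 + 0.022 + 0.123 = 0.234.
P(Habitat=desert) = 0.029 + 0.045 + 0.019 + 0.022 = 0.115.
Product: 0.234 × 0.115 = 0.027.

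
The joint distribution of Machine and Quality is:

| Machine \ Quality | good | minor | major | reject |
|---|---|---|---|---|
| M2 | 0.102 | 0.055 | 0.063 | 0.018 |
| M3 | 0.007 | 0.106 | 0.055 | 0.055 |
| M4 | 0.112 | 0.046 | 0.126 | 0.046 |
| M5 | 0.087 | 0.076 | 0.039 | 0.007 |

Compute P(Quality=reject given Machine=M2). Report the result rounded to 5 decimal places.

0.07563

P(Machine=M2) = 0.102 + 0.055 + 0.063 + 0.018 = 0.238.
P(Quality=reject | Machine=M2) = 0.018/0.238 = 0.07563.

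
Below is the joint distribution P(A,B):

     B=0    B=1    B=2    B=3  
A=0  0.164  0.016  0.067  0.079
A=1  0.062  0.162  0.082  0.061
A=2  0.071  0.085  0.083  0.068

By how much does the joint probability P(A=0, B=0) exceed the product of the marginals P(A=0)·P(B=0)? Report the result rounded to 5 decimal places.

0.06718

P(A=0) = 0.164 + 0.016 + 0.067 + 0.079 = 0.326.
P(B=0) = 0.164 + 0.062 + 0.071 = 0.297.
P(A=0, B=0) − P(A=0)P(B=0) = 0.164 − 0.326×0.297 = 0.06718.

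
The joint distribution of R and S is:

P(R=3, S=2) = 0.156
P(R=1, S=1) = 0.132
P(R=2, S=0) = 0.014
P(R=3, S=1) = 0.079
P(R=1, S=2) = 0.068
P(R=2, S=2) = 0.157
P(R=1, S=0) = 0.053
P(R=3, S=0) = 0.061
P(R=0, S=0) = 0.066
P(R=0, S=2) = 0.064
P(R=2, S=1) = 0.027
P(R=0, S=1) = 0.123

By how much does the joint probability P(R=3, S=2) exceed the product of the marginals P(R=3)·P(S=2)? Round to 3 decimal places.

0.024

P(R=3) = 0.061 + 0.079 + 0.156 = 0.296.
P(S=2) = 0.064 + 0.068 + 0.157 + 0.156 = 0.445.
P(R=3, S=2) − P(R=3)P(S=2) = 0.156 − 0.296×0.445 = 0.024.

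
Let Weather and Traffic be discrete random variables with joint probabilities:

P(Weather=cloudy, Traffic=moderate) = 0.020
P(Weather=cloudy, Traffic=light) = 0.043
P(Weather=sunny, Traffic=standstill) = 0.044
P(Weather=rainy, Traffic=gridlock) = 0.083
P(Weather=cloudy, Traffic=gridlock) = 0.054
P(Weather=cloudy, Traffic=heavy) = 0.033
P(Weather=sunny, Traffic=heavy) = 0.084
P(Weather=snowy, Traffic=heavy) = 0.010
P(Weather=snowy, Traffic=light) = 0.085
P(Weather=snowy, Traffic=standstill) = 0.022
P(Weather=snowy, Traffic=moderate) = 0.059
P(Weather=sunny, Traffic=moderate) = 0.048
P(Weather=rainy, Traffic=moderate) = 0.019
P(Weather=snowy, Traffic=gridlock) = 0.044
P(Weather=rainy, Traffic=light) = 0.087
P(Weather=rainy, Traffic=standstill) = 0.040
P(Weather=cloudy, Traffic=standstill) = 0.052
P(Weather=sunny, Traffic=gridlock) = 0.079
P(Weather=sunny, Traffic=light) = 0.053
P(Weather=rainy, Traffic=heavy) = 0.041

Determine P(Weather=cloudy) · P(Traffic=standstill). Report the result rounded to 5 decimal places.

0.03192

P(Weather=cloudy) = 0.043 + 0.020 + 0.033 + 0.054 + 0.052 = 0.202.
P(Traffic=standstill) = 0.044 + 0.052 + 0.040 + 0.022 = 0.158.
Product: 0.202 × 0.158 = 0.03192.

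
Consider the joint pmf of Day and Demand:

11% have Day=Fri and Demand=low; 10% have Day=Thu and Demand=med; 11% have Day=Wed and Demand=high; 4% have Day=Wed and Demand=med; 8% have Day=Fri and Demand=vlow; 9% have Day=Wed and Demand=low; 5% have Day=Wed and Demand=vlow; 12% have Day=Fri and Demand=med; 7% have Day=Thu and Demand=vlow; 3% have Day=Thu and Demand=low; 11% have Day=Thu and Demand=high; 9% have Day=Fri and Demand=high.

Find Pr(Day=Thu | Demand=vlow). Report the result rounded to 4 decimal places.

0.3500

P(Demand=vlow) = 0.05 + 0.07 + 0.08 = 0.20.
P(Day=Thu | Demand=vlow) = 0.07/0.20 = 0.3500.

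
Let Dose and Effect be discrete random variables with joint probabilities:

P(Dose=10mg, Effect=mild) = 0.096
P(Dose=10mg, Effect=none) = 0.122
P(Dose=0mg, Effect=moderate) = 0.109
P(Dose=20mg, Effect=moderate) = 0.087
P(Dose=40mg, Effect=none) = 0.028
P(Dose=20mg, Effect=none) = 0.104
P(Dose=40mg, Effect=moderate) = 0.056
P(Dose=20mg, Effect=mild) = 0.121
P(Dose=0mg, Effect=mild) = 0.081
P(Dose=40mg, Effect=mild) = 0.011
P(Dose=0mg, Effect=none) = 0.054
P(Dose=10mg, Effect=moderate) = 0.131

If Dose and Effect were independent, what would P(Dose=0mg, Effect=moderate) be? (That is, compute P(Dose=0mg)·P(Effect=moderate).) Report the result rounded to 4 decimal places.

P(Dose=0mg) = 0.054 + 0.081 + 0.109 = 0.244.
P(Effect=moderate) = 0.109 + 0.131 + 0.087 + 0.056 = 0.383.
Product: 0.244 × 0.383 = 0.0935.

0.0935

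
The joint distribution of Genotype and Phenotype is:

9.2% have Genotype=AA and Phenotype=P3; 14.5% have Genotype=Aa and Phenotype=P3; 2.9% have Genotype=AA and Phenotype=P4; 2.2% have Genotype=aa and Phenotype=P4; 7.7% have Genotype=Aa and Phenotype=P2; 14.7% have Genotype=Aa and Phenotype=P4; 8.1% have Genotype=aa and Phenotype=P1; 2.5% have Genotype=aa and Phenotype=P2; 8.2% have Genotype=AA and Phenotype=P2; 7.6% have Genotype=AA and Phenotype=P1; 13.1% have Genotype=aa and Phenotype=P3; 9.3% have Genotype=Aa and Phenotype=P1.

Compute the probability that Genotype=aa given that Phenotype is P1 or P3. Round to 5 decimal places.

P(Phenotype=P1) = 0.076 + 0.093 + 0.081 = 0.250.
P(Phenotype=P3) = 0.092 + 0.145 + 0.131 = 0.368.
P(Phenotype ∈ {P1, P3}) = 0.250 + 0.368 = 0.618; P(Genotype=aa, Phenotype ∈ {P1, P3}) = 0.081 + 0.131 = 0.212.
P(Genotype=aa | Phenotype ∈ {P1, P3}) = 0.212/0.618 = 0.34304.

0.34304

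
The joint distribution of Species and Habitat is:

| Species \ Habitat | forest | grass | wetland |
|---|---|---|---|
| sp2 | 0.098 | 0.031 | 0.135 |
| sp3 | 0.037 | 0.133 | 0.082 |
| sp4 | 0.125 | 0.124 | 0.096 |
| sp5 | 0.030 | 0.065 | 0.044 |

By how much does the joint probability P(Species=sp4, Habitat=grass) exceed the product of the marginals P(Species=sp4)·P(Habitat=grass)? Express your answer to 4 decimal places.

0.0022

P(Species=sp4) = 0.125 + 0.124 + 0.096 = 0.345.
P(Habitat=grass) = 0.031 + 0.133 + 0.124 + 0.065 = 0.353.
P(Species=sp4, Habitat=grass) − P(Species=sp4)P(Habitat=grass) = 0.124 − 0.345×0.353 = 0.0022.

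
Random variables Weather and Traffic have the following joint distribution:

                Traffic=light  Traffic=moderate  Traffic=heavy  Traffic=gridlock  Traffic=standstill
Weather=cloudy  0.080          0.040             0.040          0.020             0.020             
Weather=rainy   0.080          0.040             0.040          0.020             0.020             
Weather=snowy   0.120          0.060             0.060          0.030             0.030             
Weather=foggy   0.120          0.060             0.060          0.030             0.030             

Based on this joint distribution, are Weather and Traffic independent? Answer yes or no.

yes

Every cell satisfies P(Weather,Traffic) = P(Weather)·P(Traffic). For instance P(Weather=foggy) = 0.300, P(Traffic=moderate) = 0.200, and 0.300×0.200 = 0.060 matches the joint entry. So Weather and Traffic are independent.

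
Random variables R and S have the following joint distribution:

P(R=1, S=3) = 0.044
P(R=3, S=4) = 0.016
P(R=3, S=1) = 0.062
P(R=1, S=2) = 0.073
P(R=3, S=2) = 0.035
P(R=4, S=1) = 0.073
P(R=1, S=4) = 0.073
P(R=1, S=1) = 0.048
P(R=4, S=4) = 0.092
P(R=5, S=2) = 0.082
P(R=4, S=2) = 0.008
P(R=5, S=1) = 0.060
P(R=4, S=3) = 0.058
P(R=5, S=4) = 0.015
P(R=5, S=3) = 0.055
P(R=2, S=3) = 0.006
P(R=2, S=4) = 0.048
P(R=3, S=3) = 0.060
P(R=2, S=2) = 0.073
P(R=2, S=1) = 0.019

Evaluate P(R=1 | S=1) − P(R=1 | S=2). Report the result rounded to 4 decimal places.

P(S=1) = 0.048 + 0.019 + 0.062 + 0.073 + 0.060 = 0.262; P(R=1 | S=1) = 0.048/0.262 = 0.18321.
P(S=2) = 0.073 + 0.073 + 0.035 + 0.008 + 0.082 = 0.271; P(R=1 | S=2) = 0.073/0.271 = 0.26937.
Difference = -0.0862.

-0.0862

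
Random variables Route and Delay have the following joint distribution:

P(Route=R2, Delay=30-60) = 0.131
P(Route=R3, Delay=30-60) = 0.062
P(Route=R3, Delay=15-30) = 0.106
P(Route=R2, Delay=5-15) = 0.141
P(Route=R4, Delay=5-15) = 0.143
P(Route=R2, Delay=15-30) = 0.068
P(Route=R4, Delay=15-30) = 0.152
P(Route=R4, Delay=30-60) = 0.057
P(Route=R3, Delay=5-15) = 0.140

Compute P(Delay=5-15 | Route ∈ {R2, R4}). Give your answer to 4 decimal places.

P(Route=R2) = 0.141 + 0.068 + 0.131 = 0.340.
P(Route=R4) = 0.143 + 0.152 + 0.057 = 0.352.
P(Route ∈ {R2, R4}) = 0.340 + 0.352 = 0.692; P(Delay=5-15, Route ∈ {R2, R4}) = 0.141 + 0.143 = 0.284.
P(Delay=5-15 | Route ∈ {R2, R4}) = 0.284/0.692 = 0.4104.

0.4104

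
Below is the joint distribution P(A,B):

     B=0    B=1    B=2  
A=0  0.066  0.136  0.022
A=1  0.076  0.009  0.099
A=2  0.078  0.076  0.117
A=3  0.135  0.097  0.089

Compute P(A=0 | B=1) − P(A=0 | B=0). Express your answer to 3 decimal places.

0.242

P(B=1) = 0.136 + 0.009 + 0.076 + 0.097 = 0.318; P(A=0 | B=1) = 0.136/0.318 = 0.4277.
P(B=0) = 0.066 + 0.076 + 0.078 + 0.135 = 0.355; P(A=0 | B=0) = 0.066/0.355 = 0.1859.
Difference = 0.242.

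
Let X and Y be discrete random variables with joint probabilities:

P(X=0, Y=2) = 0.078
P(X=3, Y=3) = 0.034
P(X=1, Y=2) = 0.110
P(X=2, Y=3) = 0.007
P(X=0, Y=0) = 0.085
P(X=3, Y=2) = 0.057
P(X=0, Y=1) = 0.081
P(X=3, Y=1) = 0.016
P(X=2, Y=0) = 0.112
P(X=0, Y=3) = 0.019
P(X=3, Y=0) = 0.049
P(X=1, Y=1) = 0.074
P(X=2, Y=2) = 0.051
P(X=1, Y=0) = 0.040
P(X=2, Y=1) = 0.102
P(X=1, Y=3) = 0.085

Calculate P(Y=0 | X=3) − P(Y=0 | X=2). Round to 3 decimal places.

-0.098

P(X=3) = 0.049 + 0.016 + 0.057 + 0.034 = 0.156; P(Y=0 | X=3) = 0.049/0.156 = 0.3141.
P(X=2) = 0.112 + 0.102 + 0.051 + 0.007 = 0.272; P(Y=0 | X=2) = 0.112/0.272 = 0.4118.
Difference = -0.098.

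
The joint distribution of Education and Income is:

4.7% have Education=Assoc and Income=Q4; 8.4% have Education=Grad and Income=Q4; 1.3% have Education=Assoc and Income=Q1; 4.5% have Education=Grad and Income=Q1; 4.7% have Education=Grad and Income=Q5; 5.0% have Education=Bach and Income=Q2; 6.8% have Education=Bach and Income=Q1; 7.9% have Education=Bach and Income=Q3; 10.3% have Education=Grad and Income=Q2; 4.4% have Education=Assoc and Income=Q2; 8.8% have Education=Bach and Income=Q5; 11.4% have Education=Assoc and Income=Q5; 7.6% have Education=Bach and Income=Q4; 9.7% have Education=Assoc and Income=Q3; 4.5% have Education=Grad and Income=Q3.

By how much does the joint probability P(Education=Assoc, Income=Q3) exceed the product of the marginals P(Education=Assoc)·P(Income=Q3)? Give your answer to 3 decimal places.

0.027

P(Education=Assoc) = 0.013 + 0.044 + 0.097 + 0.047 + 0.114 = 0.315.
P(Income=Q3) = 0.097 + 0.079 + 0.045 = 0.221.
P(Education=Assoc, Income=Q3) − P(Education=Assoc)P(Income=Q3) = 0.097 − 0.315×0.221 = 0.027.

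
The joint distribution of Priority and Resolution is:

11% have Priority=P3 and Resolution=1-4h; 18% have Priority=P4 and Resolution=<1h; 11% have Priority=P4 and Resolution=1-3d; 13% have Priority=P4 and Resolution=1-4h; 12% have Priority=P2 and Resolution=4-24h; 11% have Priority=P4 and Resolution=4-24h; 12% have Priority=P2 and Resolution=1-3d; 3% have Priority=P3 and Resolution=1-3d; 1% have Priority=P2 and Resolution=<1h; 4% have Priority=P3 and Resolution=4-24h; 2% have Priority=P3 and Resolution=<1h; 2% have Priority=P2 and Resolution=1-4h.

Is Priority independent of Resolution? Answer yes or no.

P(Priority=P4) = 0.53 and P(Resolution=<1h) = 0.21, so their product is 0.1113, but P(Priority=P4, Resolution=<1h) = 0.18. Since these differ, Priority and Resolution are not independent.

no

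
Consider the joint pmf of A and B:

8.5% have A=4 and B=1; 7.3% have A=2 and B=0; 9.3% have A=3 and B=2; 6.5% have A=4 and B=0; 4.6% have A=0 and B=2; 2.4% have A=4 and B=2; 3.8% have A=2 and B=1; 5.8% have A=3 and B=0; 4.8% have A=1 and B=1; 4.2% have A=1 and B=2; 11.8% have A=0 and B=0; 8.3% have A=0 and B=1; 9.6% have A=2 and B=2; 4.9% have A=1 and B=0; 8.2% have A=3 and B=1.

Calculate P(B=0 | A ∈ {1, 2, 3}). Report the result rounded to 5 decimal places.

P(A=1) = 0.049 + 0.048 + 0.042 = 0.139.
P(A=2) = 0.073 + 0.038 + 0.096 = 0.207.
P(A=3) = 0.058 + 0.082 + 0.093 = 0.233.
P(A ∈ {1, 2, 3}) = 0.139 + 0.207 + 0.233 = 0.579; P(B=0, A ∈ {1, 2, 3}) = 0.049 + 0.073 + 0.058 = 0.180.
P(B=0 | A ∈ {1, 2, 3}) = 0.180/0.579 = 0.31088.

0.31088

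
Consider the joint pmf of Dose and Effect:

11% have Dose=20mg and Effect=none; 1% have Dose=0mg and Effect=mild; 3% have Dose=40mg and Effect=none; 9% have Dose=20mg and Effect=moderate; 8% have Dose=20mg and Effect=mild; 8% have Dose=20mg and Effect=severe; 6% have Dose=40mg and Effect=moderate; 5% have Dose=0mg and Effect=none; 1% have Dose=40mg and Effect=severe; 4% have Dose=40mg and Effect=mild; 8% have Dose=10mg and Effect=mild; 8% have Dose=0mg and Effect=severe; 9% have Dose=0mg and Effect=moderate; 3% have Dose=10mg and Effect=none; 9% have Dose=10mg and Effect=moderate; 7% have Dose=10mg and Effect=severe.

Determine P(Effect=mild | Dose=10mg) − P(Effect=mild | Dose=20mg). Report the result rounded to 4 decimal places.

0.0741

P(Dose=10mg) = 0.03 + 0.08 + 0.09 + 0.07 = 0.27; P(Effect=mild | Dose=10mg) = 0.08/0.27 = 0.29630.
P(Dose=20mg) = 0.11 + 0.08 + 0.09 + 0.08 = 0.36; P(Effect=mild | Dose=20mg) = 0.08/0.36 = 0.22222.
Difference = 0.0741.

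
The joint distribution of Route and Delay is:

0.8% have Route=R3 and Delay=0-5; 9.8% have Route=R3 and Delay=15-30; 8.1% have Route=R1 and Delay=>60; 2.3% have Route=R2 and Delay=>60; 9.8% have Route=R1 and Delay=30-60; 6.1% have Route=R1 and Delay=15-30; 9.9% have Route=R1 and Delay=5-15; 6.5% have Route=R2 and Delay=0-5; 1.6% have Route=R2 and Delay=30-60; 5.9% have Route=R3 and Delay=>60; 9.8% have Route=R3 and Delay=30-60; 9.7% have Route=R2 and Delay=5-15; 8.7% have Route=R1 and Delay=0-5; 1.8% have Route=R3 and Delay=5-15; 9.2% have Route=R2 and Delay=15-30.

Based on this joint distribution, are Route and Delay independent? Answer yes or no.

P(Route=R2) = 0.293 and P(Delay=30-60) = 0.212, so their product is 0.06212, but P(Route=R2, Delay=30-60) = 0.016. Since these differ, Route and Delay are not independent.

no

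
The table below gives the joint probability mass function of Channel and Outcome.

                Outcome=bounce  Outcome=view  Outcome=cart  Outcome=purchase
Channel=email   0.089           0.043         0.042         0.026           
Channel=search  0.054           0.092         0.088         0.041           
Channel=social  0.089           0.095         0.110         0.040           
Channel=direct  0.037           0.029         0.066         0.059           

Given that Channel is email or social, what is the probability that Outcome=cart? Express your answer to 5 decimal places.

0.28464

P(Channel=email) = 0.089 + 0.043 + 0.042 + 0.026 = 0.200.
P(Channel=social) = 0.089 + 0.095 + 0.110 + 0.040 = 0.334.
P(Channel ∈ {email, social}) = 0.200 + 0.334 = 0.534; P(Outcome=cart, Channel ∈ {email, social}) = 0.042 + 0.110 = 0.152.
P(Outcome=cart | Channel ∈ {email, social}) = 0.152/0.534 = 0.28464.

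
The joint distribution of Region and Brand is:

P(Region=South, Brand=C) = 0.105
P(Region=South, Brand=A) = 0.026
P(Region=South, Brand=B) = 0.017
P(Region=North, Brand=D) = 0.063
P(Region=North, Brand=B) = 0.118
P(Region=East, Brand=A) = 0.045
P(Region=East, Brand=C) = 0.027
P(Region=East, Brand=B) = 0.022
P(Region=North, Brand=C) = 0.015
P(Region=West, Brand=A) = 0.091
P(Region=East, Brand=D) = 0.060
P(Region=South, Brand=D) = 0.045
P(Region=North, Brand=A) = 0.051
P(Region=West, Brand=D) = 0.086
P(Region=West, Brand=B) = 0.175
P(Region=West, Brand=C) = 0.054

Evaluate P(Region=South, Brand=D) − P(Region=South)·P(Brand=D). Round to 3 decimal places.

-0.004

P(Region=South) = 0.026 + 0.017 + 0.105 + 0.045 = 0.193.
P(Brand=D) = 0.063 + 0.045 + 0.060 + 0.086 = 0.254.
P(Region=South, Brand=D) − P(Region=South)P(Brand=D) = 0.045 − 0.193×0.254 = -0.004.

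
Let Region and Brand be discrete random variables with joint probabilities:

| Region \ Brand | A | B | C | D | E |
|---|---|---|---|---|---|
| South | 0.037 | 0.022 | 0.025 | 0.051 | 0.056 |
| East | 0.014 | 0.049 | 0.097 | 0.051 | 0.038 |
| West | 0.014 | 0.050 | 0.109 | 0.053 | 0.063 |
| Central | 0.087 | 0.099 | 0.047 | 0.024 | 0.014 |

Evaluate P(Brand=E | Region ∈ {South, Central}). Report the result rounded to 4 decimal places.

0.1515

P(Region=South) = 0.037 + 0.022 + 0.025 + 0.051 + 0.056 = 0.191.
P(Region=Central) = 0.087 + 0.099 + 0.047 + 0.024 + 0.014 = 0.271.
P(Region ∈ {South, Central}) = 0.191 + 0.271 = 0.462; P(Brand=E, Region ∈ {South, Central}) = 0.056 + 0.014 = 0.070.
P(Brand=E | Region ∈ {South, Central}) = 0.070/0.462 = 0.1515.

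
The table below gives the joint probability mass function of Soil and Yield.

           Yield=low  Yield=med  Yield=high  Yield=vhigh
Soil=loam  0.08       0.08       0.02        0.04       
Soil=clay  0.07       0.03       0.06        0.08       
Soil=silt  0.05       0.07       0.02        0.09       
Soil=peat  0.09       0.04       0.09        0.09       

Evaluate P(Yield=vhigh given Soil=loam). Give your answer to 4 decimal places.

P(Soil=loam) = 0.08 + 0.08 + 0.02 + 0.04 = 0.22.
P(Yield=vhigh | Soil=loam) = 0.04/0.22 = 0.1818.

0.1818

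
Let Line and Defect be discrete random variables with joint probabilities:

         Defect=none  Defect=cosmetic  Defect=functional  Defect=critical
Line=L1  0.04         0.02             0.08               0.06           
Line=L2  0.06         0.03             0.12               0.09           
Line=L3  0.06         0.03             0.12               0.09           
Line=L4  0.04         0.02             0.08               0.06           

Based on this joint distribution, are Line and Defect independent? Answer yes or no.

Every cell satisfies P(Line,Defect) = P(Line)·P(Defect). For instance P(Line=L1) = 0.20, P(Defect=none) = 0.20, and 0.20×0.20 = 0.04 matches the joint entry. So Line and Defect are independent.

yes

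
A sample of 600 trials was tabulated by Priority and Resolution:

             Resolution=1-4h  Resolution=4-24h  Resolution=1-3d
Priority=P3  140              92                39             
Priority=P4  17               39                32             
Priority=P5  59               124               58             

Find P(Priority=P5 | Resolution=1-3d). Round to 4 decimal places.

0.4496

Total with Resolution=1-3d: 39 + 32 + 58 = 129.
P(Priority=P5 | Resolution=1-3d) = 58/129 = 0.4496.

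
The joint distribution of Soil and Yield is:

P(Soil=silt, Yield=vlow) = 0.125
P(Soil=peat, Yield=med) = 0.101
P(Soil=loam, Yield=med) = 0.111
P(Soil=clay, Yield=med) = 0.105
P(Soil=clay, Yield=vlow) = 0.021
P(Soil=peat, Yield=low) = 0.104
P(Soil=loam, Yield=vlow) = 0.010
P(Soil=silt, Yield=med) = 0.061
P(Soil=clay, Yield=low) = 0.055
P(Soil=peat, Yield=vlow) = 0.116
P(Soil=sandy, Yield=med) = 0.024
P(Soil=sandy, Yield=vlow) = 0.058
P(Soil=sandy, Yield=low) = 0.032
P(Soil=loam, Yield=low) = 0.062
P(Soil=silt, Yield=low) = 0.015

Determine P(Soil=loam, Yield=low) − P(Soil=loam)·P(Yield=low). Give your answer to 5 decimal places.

P(Soil=loam) = 0.010 + 0.062 + 0.111 = 0.183.
P(Yield=low) = 0.032 + 0.062 + 0.055 + 0.015 + 0.104 = 0.268.
P(Soil=loam, Yield=low) − P(Soil=loam)P(Yield=low) = 0.062 − 0.183×0.268 = 0.01296.

0.01296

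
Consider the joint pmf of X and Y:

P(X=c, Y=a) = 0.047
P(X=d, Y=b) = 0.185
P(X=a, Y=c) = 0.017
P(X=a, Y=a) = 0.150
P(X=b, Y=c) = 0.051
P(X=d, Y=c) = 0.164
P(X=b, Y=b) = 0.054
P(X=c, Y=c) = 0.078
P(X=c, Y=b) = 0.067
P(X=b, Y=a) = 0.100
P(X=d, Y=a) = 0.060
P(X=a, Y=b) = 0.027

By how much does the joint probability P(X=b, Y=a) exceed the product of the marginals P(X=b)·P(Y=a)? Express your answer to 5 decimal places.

0.02682

P(X=b) = 0.100 + 0.054 + 0.051 = 0.205.
P(Y=a) = 0.150 + 0.100 + 0.047 + 0.060 = 0.357.
P(X=b, Y=a) − P(X=b)P(Y=a) = 0.100 − 0.205×0.357 = 0.02682.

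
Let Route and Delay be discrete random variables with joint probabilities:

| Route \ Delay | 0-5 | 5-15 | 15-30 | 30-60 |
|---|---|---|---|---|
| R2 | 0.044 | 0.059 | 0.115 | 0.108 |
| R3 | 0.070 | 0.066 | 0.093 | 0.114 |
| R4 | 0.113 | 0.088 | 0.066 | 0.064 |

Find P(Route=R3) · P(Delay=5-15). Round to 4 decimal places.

P(Route=R3) = 0.070 + 0.066 + 0.093 + 0.114 = 0.343.
P(Delay=5-15) = 0.059 + 0.066 + 0.088 = 0.213.
Product: 0.343 × 0.213 = 0.0731.

0.0731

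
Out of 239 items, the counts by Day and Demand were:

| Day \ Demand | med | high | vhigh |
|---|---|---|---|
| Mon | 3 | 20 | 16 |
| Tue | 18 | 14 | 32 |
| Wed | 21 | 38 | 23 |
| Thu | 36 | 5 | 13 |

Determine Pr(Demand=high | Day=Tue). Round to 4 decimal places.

0.2188

Total with Day=Tue: 18 + 14 + 32 = 64.
P(Demand=high | Day=Tue) = 14/64 = 0.2188.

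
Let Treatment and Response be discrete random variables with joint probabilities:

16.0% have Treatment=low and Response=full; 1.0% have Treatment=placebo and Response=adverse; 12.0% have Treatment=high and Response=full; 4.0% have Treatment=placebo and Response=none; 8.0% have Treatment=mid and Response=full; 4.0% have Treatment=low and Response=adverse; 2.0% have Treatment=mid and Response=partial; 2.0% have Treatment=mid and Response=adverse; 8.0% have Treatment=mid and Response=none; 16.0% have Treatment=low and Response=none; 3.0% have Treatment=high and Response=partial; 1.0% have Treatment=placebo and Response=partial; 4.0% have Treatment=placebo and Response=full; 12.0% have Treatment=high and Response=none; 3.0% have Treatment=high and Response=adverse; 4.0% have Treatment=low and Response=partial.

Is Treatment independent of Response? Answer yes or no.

yes

Every cell satisfies P(Treatment,Response) = P(Treatment)·P(Response). For instance P(Treatment=mid) = 0.200, P(Response=partial) = 0.100, and 0.200×0.100 = 0.020 matches the joint entry. So Treatment and Response are independent.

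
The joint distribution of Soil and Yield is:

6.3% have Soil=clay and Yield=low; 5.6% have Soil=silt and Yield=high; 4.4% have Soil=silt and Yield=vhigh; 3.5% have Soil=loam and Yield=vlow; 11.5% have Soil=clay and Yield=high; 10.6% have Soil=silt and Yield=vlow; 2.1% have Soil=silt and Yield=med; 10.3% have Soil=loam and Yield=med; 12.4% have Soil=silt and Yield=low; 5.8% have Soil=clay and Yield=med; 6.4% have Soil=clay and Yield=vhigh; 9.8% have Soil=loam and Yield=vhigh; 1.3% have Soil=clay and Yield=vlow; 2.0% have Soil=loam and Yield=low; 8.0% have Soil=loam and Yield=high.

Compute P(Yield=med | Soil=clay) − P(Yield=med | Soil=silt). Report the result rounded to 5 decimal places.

0.12547

P(Soil=clay) = 0.013 + 0.063 + 0.058 + 0.115 + 0.064 = 0.313; P(Yield=med | Soil=clay) = 0.058/0.313 = 0.185304.
P(Soil=silt) = 0.106 + 0.124 + 0.021 + 0.056 + 0.044 = 0.351; P(Yield=med | Soil=silt) = 0.021/0.351 = 0.059829.
Difference = 0.12547.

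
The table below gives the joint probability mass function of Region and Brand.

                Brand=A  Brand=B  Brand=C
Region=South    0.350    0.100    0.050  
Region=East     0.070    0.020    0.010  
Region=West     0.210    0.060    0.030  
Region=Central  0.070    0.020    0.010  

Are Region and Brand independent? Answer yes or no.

Every cell satisfies P(Region,Brand) = P(Region)·P(Brand). For instance P(Region=Central) = 0.100, P(Brand=B) = 0.200, and 0.100×0.200 = 0.020 matches the joint entry. So Region and Brand are independent.

yes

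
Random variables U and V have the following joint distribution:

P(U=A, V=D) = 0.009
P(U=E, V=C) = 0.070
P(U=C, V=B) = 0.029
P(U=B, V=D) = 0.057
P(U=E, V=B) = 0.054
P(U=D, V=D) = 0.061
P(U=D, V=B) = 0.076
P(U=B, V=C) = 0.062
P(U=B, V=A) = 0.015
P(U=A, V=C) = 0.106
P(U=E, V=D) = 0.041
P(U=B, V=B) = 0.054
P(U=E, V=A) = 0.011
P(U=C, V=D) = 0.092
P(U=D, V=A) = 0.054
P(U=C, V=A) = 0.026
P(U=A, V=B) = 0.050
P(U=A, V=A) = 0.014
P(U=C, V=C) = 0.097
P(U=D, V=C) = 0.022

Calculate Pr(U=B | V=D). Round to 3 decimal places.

P(V=D) = 0.009 + 0.057 + 0.092 + 0.061 + 0.041 = 0.260.
P(U=B | V=D) = 0.057/0.260 = 0.219.

0.219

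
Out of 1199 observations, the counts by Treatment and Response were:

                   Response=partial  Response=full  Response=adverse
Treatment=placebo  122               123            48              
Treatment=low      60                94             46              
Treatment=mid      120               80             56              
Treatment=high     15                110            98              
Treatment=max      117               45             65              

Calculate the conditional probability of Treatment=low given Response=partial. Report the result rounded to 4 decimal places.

0.1382

Total with Response=partial: 122 + 60 + 120 + 15 + 117 = 434.
P(Treatment=low | Response=partial) = 60/434 = 0.1382.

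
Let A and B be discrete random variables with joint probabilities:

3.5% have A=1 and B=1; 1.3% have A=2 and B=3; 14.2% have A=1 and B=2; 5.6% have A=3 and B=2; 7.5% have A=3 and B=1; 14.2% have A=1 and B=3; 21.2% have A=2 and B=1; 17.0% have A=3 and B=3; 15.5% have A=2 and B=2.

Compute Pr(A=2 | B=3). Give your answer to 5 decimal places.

P(B=3) = 0.142 + 0.013 + 0.170 = 0.325.
P(A=2 | B=3) = 0.013/0.325 = 0.04000.

0.04000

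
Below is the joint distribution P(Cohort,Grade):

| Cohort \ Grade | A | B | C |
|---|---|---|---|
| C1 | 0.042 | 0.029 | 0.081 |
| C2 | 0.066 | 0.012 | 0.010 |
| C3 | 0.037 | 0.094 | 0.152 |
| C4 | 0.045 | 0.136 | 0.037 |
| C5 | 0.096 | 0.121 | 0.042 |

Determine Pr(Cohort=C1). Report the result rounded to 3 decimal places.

0.152

P(Cohort=C1) = 0.042 + 0.029 + 0.081 = 0.152.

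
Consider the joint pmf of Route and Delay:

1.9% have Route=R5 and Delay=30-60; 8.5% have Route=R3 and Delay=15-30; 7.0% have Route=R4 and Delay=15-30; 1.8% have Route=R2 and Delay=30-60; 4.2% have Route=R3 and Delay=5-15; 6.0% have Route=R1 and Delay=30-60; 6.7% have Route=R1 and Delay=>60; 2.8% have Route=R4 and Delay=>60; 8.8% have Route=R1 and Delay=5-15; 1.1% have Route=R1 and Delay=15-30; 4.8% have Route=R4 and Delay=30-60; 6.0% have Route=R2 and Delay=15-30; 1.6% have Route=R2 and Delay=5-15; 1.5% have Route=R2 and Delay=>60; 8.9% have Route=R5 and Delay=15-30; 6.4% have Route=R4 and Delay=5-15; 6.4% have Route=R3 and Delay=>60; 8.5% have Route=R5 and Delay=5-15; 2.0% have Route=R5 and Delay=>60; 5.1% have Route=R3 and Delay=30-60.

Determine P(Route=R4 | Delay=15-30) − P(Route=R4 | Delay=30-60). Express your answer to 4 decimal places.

P(Delay=15-30) = 0.011 + 0.060 + 0.085 + 0.070 + 0.089 = 0.315; P(Route=R4 | Delay=15-30) = 0.070/0.315 = 0.22222.
P(Delay=30-60) = 0.060 + 0.018 + 0.051 + 0.048 + 0.019 = 0.196; P(Route=R4 | Delay=30-60) = 0.048/0.196 = 0.24490.
Difference = -0.0227.

-0.0227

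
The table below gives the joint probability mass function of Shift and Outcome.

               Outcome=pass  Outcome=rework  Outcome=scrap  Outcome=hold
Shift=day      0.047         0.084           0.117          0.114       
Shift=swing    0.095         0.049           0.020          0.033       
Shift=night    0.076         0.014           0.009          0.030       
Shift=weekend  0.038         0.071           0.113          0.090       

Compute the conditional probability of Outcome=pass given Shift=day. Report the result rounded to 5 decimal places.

0.12983

P(Shift=day) = 0.047 + 0.084 + 0.117 + 0.114 = 0.362.
P(Outcome=pass | Shift=day) = 0.047/0.362 = 0.12983.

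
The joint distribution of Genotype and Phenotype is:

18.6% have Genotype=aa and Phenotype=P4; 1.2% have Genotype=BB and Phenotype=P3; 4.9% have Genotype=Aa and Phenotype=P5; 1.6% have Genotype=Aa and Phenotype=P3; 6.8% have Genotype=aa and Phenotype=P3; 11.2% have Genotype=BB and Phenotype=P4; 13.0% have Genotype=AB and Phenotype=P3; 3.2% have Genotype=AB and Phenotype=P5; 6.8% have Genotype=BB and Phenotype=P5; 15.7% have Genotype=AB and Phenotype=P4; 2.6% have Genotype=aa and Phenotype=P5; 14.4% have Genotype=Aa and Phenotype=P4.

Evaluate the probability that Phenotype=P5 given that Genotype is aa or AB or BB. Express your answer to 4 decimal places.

P(Genotype=aa) = 0.068 + 0.186 + 0.026 = 0.280.
P(Genotype=AB) = 0.130 + 0.157 + 0.032 = 0.319.
P(Genotype=BB) = 0.012 + 0.112 + 0.068 = 0.192.
P(Genotype ∈ {aa, AB, BB}) = 0.280 + 0.319 + 0.192 = 0.791; P(Phenotype=P5, Genotype ∈ {aa, AB, BB}) = 0.026 + 0.032 + 0.068 = 0.126.
P(Phenotype=P5 | Genotype ∈ {aa, AB, BB}) = 0.126/0.791 = 0.1593.

0.1593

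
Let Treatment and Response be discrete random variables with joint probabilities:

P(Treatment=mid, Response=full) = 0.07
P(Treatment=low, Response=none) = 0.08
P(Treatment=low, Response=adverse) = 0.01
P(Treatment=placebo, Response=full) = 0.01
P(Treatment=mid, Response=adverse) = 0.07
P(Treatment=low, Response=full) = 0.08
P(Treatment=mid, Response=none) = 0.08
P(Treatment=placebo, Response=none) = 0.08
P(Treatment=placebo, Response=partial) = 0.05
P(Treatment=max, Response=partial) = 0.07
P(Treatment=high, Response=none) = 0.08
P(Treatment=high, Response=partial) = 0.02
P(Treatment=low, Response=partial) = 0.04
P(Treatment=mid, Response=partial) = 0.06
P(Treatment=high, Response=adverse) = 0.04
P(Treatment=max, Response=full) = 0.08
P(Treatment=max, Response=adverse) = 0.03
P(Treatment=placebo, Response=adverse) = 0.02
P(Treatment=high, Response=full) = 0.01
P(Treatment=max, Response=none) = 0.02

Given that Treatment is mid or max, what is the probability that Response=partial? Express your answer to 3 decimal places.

0.271

P(Treatment=mid) = 0.08 + 0.06 + 0.07 + 0.07 = 0.28.
P(Treatment=max) = 0.02 + 0.07 + 0.08 + 0.03 = 0.20.
P(Treatment ∈ {mid, max}) = 0.28 + 0.20 = 0.48; P(Response=partial, Treatment ∈ {mid, max}) = 0.06 + 0.07 = 0.13.
P(Response=partial | Treatment ∈ {mid, max}) = 0.13/0.48 = 0.271.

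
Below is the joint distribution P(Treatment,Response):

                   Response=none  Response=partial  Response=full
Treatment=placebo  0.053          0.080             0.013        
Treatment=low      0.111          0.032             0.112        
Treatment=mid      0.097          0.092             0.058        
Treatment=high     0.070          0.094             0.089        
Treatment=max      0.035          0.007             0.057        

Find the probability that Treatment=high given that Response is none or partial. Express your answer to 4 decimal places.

0.2444

P(Response=none) = 0.053 + 0.111 + 0.097 + 0.070 + 0.035 = 0.366.
P(Response=partial) = 0.080 + 0.032 + 0.092 + 0.094 + 0.007 = 0.305.
P(Response ∈ {none, partial}) = 0.366 + 0.305 = 0.671; P(Treatment=high, Response ∈ {none, partial}) = 0.070 + 0.094 = 0.164.
P(Treatment=high | Response ∈ {none, partial}) = 0.164/0.671 = 0.2444.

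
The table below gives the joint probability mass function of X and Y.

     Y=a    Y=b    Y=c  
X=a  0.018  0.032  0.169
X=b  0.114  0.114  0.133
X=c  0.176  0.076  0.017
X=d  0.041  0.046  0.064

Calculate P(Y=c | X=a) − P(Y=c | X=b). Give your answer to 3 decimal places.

P(X=a) = 0.018 + 0.032 + 0.169 = 0.219; P(Y=c | X=a) = 0.169/0.219 = 0.7717.
P(X=b) = 0.114 + 0.114 + 0.133 = 0.361; P(Y=c | X=b) = 0.133/0.361 = 0.3684.
Difference = 0.403.

0.403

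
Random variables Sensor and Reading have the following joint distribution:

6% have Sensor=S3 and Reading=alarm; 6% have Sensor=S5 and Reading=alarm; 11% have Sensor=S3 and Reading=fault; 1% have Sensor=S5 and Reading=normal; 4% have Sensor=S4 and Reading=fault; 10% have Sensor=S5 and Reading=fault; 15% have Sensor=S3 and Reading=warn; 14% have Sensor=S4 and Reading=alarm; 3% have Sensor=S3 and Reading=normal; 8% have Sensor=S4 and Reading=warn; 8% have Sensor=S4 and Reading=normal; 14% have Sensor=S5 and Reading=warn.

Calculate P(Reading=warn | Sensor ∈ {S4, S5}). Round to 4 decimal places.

P(Sensor=S4) = 0.08 + 0.08 + 0.14 + 0.04 = 0.34.
P(Sensor=S5) = 0.01 + 0.14 + 0.06 + 0.10 = 0.31.
P(Sensor ∈ {S4, S5}) = 0.34 + 0.31 = 0.65; P(Reading=warn, Sensor ∈ {S4, S5}) = 0.08 + 0.14 = 0.22.
P(Reading=warn | Sensor ∈ {S4, S5}) = 0.22/0.65 = 0.3385.

0.3385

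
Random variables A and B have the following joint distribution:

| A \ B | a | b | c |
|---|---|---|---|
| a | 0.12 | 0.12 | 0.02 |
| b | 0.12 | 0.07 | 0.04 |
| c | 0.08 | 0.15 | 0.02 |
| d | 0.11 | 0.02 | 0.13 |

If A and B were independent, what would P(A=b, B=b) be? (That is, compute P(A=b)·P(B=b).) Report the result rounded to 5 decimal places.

P(A=b) = 0.12 + 0.07 + 0.04 = 0.23.
P(B=b) = 0.12 + 0.07 + 0.15 + 0.02 = 0.36.
Product: 0.23 × 0.36 = 0.08280.

0.08280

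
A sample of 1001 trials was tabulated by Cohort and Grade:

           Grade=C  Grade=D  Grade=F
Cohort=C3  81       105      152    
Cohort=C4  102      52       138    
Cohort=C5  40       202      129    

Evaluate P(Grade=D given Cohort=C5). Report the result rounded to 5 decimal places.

Total with Cohort=C5: 40 + 202 + 129 = 371.
P(Grade=D | Cohort=C5) = 202/371 = 0.54447.

0.54447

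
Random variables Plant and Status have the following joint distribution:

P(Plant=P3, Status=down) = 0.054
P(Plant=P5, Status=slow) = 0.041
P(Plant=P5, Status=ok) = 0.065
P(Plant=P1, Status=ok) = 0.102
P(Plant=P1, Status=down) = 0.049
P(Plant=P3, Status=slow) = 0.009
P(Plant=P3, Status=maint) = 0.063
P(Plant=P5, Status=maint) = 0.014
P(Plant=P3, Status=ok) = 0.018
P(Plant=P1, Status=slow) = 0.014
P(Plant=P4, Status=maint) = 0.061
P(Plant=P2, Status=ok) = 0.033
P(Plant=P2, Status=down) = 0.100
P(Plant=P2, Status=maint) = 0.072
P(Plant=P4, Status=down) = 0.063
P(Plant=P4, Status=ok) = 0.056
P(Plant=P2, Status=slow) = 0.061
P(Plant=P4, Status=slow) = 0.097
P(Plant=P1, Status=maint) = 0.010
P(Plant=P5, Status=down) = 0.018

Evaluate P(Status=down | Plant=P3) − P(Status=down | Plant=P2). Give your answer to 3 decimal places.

P(Plant=P3) = 0.018 + 0.009 + 0.054 + 0.063 = 0.144; P(Status=down | Plant=P3) = 0.054/0.144 = 0.3750.
P(Plant=P2) = 0.033 + 0.061 + 0.100 + 0.072 = 0.266; P(Status=down | Plant=P2) = 0.100/0.266 = 0.3759.
Difference = -0.001.

-0.001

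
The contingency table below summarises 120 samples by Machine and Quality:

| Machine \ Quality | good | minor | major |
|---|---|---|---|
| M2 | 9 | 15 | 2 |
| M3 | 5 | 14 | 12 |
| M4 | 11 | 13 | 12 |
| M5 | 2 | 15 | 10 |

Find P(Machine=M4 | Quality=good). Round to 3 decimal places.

Total with Quality=good: 9 + 5 + 11 + 2 = 27.
P(Machine=M4 | Quality=good) = 11/27 = 0.407.

0.407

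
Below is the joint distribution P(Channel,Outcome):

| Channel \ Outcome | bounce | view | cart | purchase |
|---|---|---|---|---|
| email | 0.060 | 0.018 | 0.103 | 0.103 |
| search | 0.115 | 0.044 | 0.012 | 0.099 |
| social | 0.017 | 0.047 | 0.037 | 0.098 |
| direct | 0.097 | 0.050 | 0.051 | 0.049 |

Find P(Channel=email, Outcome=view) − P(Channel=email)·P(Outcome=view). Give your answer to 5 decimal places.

-0.02716

P(Channel=email) = 0.060 + 0.018 + 0.103 + 0.103 = 0.284.
P(Outcome=view) = 0.018 + 0.044 + 0.047 + 0.050 = 0.159.
P(Channel=email, Outcome=view) − P(Channel=email)P(Outcome=view) = 0.018 − 0.284×0.159 = -0.02716.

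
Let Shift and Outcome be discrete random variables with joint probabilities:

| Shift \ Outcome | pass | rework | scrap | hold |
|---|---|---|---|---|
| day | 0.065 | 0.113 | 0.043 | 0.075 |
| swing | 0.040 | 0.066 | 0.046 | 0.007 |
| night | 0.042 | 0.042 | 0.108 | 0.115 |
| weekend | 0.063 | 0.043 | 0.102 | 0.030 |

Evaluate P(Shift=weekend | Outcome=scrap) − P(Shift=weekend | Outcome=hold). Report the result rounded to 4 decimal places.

P(Outcome=scrap) = 0.043 + 0.046 + 0.108 + 0.102 = 0.299; P(Shift=weekend | Outcome=scrap) = 0.102/0.299 = 0.34114.
P(Outcome=hold) = 0.075 + 0.007 + 0.115 + 0.030 = 0.227; P(Shift=weekend | Outcome=hold) = 0.030/0.227 = 0.13216.
Difference = 0.2090.

0.2090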